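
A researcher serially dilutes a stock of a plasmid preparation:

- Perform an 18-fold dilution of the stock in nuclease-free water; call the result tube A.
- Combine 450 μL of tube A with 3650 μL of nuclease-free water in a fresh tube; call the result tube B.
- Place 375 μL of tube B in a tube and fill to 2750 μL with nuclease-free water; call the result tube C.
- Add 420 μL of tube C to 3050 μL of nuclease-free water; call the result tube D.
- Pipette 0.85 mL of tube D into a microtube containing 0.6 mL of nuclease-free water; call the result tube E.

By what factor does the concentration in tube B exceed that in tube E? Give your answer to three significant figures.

103

Step 1: 18-fold → factor 18
Step 2: 450 μL + 3650 μL = 4100 μL total → factor 4100/450 = 9.1111
Step 3: 375 μL brought to 2750 μL → factor 2750/375 = 7.3333
Step 4: 420 μL + 3050 μL = 3470 μL total → factor 3470/420 = 8.2619
Step 5: 0.85 mL + 0.6 mL = 1.45 mL total → factor 1.45/0.85 = 1.7059
Dilution factor to tube B = 164; to tube E = 16950
[tube B]/[tube E] = (factor to tube E)/(factor to tube B) = 16950/164 = 103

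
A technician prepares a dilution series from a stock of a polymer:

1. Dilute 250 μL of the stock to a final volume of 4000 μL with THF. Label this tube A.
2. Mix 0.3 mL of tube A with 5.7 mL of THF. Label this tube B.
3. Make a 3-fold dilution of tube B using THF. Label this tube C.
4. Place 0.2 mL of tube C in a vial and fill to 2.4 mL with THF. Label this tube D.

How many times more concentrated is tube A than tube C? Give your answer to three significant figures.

Step 1: 250 μL brought to 4000 μL → factor 4000/250 = 16
Step 2: 0.3 mL + 5.7 mL = 6 mL total → factor 6/0.3 = 20
Step 3: 3-fold → factor 3
Dilution factor to tube A = 16; to tube C = 960
[tube A]/[tube C] = (factor to tube C)/(factor to tube A) = 960/16 = 60.0

60.0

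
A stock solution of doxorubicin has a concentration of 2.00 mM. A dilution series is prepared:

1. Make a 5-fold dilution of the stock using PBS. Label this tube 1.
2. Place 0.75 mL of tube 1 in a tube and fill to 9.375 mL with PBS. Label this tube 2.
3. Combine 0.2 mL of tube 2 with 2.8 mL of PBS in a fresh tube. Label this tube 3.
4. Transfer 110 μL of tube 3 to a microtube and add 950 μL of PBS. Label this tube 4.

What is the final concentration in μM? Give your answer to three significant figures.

Step 1: 5-fold → factor 5
Step 2: 0.75 mL brought to 9.375 mL → factor 9.375/0.75 = 12.5
Step 3: 0.2 mL + 2.8 mL = 3 mL total → factor 3/0.2 = 15
Step 4: 110 μL + 950 μL = 1060 μL total → factor 1060/110 = 9.6364
Overall dilution factor = 5 × 12.5 × 15 × 9.6364 = 9034.1
Final = 2.00 mM / 9034.1 = 0.0002214 mM = 0.221 μM

0.221 μM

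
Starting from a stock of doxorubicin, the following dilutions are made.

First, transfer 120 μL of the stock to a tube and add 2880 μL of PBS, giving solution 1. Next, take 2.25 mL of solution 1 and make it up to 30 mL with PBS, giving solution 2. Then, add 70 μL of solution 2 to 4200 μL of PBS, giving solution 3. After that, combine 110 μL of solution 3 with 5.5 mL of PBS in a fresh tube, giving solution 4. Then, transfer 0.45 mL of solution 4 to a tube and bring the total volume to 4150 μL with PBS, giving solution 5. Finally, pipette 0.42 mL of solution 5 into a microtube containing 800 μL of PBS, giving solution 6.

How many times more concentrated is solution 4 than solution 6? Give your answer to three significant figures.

26.8

Step 1: 120 μL + 2880 μL = 3000 μL total → factor 3000/120 = 25
Step 2: 2.25 mL brought to 30 mL → factor 30/2.25 = 13.333
Step 3: 70 μL + 4200 μL = 4270 μL total → factor 4270/70 = 61
Step 4: 110 μL + 5.5 mL = 5610 μL total → factor 5610/110 = 51
Step 5: 0.45 mL brought to 4150 μL → factor 4.15/0.45 = 9.2222
Step 6: 0.42 mL + 800 μL = 1.22 mL total → factor 1.22/0.42 = 2.9048
Dilution factor to solution 4 = 1.037 × 10^6; to solution 6 = 2.778 × 10^7
[solution 4]/[solution 6] = (factor to solution 6)/(factor to solution 4) = 2.778 × 10^7/1.037 × 10^6 = 26.8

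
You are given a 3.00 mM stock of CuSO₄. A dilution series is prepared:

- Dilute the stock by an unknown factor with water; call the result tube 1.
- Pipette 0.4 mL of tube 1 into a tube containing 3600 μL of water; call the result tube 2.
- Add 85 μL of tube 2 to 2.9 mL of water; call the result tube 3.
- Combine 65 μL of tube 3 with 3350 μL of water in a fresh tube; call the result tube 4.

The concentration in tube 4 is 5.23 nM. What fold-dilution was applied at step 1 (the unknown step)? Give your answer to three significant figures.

31.1-fold

Step 1: unknown factor x
Step 2: 0.4 mL + 3600 μL = 4 mL total → factor 4/0.4 = 10
Step 3: 85 μL + 2.9 mL = 2985 μL total → factor 2985/85 = 35.118
Step 4: 65 μL + 3350 μL = 3415 μL total → factor 3415/65 = 52.538
Product of known-step factors = 18450
Overall factor = 3.00 mM / (5.23 nM) = 5.7361 × 10^5
x = 5.7361 × 10^5 / 18450 = 31.1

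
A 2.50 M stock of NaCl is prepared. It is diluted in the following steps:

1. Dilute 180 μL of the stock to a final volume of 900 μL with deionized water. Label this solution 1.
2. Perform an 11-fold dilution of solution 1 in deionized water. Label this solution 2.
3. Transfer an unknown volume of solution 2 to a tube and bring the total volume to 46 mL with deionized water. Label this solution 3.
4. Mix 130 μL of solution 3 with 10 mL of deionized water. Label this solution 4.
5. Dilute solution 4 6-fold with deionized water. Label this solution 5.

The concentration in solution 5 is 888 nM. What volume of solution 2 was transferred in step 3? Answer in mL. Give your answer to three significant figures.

Step 1: 180 μL brought to 900 μL → factor 900/180 = 5
Step 2: 11-fold → factor 11
Step 3: v brought to 46 mL → factor = 46 mL/v
Step 4: 130 μL + 10 mL = 10130 μL total → factor 10130/130 = 77.923
Step 5: 6-fold → factor 6
Product of known-step factors = 25715
Overall factor = 2.50 M / (888 nM) = 2.8153 × 10^6
Step-3 factor = 2.8153 × 10^6 / 25715 = 109.48
v = 46 mL / 109.48 = 0.420 mL

0.420 mL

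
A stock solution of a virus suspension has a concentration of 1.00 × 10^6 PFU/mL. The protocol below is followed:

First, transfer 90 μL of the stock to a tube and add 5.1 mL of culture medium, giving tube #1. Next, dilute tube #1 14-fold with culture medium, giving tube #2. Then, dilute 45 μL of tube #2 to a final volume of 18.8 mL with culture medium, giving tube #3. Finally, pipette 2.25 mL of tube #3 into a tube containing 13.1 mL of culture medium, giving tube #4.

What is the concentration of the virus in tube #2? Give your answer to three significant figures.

Step 1: 90 μL + 5.1 mL = 5190 μL total → factor 5190/90 = 57.667
Step 2: 14-fold → factor 14
Dilution factor through tube #2 = 57.667 × 14 = 807.33
[tube #2] = 1.00 × 10^6 PFU/mL / 807.33 = 1.24 × 10^3 PFU/mL

1.24 × 10^3 PFU/mL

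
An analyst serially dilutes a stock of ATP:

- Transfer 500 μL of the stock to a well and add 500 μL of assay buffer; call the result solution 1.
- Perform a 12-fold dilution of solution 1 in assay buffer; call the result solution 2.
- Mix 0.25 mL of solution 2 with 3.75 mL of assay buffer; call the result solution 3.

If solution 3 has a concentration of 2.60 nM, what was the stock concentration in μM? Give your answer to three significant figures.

Step 1: 500 μL + 500 μL = 1000 μL total → factor 1000/500 = 2
Step 2: 12-fold → factor 12
Step 3: 0.25 mL + 3.75 mL = 4 mL total → factor 4/0.25 = 16
Overall dilution factor = 2 × 12 × 16 = 384
Stock = 2.60 nM × 384 = 998.4 nM = 0.998 μM

0.998 μM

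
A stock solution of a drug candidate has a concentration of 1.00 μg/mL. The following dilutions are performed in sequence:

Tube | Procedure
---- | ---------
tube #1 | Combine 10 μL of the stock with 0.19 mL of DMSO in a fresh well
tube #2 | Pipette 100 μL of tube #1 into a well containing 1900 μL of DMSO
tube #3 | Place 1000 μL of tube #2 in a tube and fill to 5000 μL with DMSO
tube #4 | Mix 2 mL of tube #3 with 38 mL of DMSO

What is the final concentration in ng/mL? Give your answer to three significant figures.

0.0250 ng/mL

Step 1: 10 μL + 0.19 mL = 200 μL total → factor 200/10 = 20
Step 2: 100 μL + 1900 μL = 2000 μL total → factor 2000/100 = 20
Step 3: 1000 μL brought to 5000 μL → factor 5000/1000 = 5
Step 4: 2 mL + 38 mL = 40 mL total → factor 40/2 = 20
Overall dilution factor = 20 × 20 × 5 × 20 = 40000
Final = 1.00 μg/mL / 40000 = 2.500 × 10^-5 μg/mL = 0.0250 ng/mL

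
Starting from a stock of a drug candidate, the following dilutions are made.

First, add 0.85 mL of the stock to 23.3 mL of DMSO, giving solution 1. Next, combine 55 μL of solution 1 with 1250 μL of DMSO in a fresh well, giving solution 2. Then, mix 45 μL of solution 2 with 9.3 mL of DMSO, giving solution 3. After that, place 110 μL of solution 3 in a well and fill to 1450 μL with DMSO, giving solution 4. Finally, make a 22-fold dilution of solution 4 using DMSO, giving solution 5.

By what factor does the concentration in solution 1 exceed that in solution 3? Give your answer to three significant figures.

4.93 × 10^3

Step 1: 0.85 mL + 23.3 mL = 24.15 mL total → factor 24.15/0.85 = 28.412
Step 2: 55 μL + 1250 μL = 1305 μL total → factor 1305/55 = 23.727
Step 3: 45 μL + 9.3 mL = 9345 μL total → factor 9345/45 = 207.67
Dilution factor to solution 1 = 28.412; to solution 3 = 1.4 × 10^5
[solution 1]/[solution 3] = (factor to solution 3)/(factor to solution 1) = 1.4 × 10^5/28.412 = 4.93 × 10^3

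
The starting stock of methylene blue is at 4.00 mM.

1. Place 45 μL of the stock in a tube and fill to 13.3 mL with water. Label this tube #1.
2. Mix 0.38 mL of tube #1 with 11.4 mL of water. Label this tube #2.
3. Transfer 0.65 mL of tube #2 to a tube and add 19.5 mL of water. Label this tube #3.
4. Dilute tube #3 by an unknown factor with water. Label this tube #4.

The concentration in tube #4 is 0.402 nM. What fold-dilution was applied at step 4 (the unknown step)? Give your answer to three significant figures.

Step 1: 45 μL brought to 13.3 mL → factor 13300/45 = 295.56
Step 2: 0.38 mL + 11.4 mL = 11.78 mL total → factor 11.78/0.38 = 31
Step 3: 0.65 mL + 19.5 mL = 20.15 mL total → factor 20.15/0.65 = 31
Step 4: unknown factor x
Product of known-step factors = 2.8403 × 10^5
Overall factor = 4.00 mM / (0.402 nM) = 9.9502 × 10^6
x = 9.9502 × 10^6 / 2.8403 × 10^5 = 35.0

35.0-fold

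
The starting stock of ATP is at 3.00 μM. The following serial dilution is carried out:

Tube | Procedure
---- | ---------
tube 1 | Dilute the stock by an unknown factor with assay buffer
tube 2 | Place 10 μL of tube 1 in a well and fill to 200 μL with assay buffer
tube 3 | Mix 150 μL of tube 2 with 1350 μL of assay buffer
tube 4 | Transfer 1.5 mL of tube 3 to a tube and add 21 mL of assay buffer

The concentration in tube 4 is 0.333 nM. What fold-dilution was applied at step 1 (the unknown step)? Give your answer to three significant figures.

3.00-fold

Step 1: unknown factor x
Step 2: 10 μL brought to 200 μL → factor 200/10 = 20
Step 3: 150 μL + 1350 μL = 1500 μL total → factor 1500/150 = 10
Step 4: 1.5 mL + 21 mL = 22.5 mL total → factor 22.5/1.5 = 15
Product of known-step factors = 3000
Overall factor = 3.00 μM / (0.333 nM) = 9009
x = 9009 / 3000 = 3.00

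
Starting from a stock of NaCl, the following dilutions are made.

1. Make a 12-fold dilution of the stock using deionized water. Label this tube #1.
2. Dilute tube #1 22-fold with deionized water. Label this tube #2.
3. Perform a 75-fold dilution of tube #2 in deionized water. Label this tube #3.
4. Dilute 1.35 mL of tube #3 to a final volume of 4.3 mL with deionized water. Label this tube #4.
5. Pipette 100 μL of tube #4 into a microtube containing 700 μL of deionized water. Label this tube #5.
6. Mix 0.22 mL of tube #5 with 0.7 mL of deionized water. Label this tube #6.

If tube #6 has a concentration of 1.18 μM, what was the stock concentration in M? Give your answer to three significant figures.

2.49 M

Step 1: 12-fold → factor 12
Step 2: 22-fold → factor 22
Step 3: 75-fold → factor 75
Step 4: 1.35 mL brought to 4.3 mL → factor 4.3/1.35 = 3.1852
Step 5: 100 μL + 700 μL = 800 μL total → factor 800/100 = 8
Step 6: 0.22 mL + 0.7 mL = 0.92 mL total → factor 0.92/0.22 = 4.1818
Overall dilution factor = 12 × 22 × 75 × 3.1852 × 8 × 4.1818 = 2.1099 × 10^6
Stock = 1.18 μM × 2.1099 × 10^6 = 2.490 × 10^6 μM = 2.49 M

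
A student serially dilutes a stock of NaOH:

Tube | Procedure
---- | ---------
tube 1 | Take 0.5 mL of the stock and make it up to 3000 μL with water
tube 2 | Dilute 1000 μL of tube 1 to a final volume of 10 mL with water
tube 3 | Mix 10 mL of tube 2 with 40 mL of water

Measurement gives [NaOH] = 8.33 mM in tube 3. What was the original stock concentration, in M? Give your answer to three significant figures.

2.50 M

Step 1: 0.5 mL brought to 3000 μL → factor 3/0.5 = 6
Step 2: 1000 μL brought to 10 mL → factor 10000/1000 = 10
Step 3: 10 mL + 40 mL = 50 mL total → factor 50/10 = 5
Overall dilution factor = 6 × 10 × 5 = 300
Stock = 8.33 mM × 300 = 2499 mM = 2.50 M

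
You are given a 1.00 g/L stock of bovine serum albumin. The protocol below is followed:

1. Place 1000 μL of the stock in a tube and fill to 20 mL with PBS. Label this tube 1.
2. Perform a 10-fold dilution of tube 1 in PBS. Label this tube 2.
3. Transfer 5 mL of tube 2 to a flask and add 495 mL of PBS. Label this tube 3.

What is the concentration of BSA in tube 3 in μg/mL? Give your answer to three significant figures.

Step 1: 1000 μL brought to 20 mL → factor 20000/1000 = 20
Step 2: 10-fold → factor 10
Step 3: 5 mL + 495 mL = 500 mL total → factor 500/5 = 100
Overall dilution factor = 20 × 10 × 100 = 20000
Final = 1.00 g/L / 20000 = 5.000 × 10^-5 g/L = 0.0500 μg/mL

0.0500 μg/mL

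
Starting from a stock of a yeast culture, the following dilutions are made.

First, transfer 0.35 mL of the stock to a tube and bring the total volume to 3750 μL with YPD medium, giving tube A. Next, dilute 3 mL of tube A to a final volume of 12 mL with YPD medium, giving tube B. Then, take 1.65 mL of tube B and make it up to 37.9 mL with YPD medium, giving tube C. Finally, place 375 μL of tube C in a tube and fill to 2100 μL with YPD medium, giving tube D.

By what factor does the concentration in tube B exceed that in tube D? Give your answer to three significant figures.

129

Step 1: 0.35 mL brought to 3750 μL → factor 3.75/0.35 = 10.714
Step 2: 3 mL brought to 12 mL → factor 12/3 = 4
Step 3: 1.65 mL brought to 37.9 mL → factor 37.9/1.65 = 22.97
Step 4: 375 μL brought to 2100 μL → factor 2100/375 = 5.6
Dilution factor to tube B = 42.857; to tube D = 5512.7
[tube B]/[tube D] = (factor to tube D)/(factor to tube B) = 5512.7/42.857 = 129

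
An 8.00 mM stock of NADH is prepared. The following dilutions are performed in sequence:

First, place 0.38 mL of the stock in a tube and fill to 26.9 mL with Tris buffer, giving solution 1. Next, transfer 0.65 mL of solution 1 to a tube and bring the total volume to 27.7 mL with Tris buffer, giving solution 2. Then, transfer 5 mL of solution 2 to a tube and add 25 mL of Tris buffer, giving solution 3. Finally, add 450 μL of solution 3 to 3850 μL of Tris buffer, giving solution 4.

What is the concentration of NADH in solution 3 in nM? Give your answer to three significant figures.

442 nM

Step 1: 0.38 mL brought to 26.9 mL → factor 26.9/0.38 = 70.789
Step 2: 0.65 mL brought to 27.7 mL → factor 27.7/0.65 = 42.615
Step 3: 5 mL + 25 mL = 30 mL total → factor 30/5 = 6
Dilution factor through solution 3 = 70.789 × 42.615 × 6 = 18100
[solution 3] = 8.00 mM / 18100 = 0.0004420 mM = 442 nM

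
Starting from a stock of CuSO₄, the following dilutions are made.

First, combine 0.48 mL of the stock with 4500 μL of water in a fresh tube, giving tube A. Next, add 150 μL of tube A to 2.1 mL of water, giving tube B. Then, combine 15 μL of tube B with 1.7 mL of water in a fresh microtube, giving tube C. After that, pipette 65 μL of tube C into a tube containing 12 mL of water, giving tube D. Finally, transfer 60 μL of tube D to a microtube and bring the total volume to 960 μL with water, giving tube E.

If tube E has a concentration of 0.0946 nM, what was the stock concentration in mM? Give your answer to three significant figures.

5.00 mM

Step 1: 0.48 mL + 4500 μL = 4.98 mL total → factor 4.98/0.48 = 10.375
Step 2: 150 μL + 2.1 mL = 2250 μL total → factor 2250/150 = 15
Step 3: 15 μL + 1.7 mL = 1715 μL total → factor 1715/15 = 114.33
Step 4: 65 μL + 12 mL = 12065 μL total → factor 12065/65 = 185.62
Step 5: 60 μL brought to 960 μL → factor 960/60 = 16
Overall dilution factor = 10.375 × 15 × 114.33 × 185.62 × 16 = 5.2843 × 10^7
Stock = 0.0946 nM × 5.2843 × 10^7 = 4.999 × 10^6 nM = 5.00 mM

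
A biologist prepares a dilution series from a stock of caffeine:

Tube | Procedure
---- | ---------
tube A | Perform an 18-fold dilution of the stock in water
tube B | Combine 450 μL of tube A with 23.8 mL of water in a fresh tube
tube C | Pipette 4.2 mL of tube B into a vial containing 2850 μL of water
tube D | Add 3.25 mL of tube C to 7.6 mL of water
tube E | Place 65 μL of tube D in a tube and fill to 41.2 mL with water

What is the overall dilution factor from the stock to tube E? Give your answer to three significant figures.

3.45 × 10^6

Step 1: 18-fold → factor 18
Step 2: 450 μL + 23.8 mL = 24250 μL total → factor 24250/450 = 53.889
Step 3: 4.2 mL + 2850 μL = 7.05 mL total → factor 7.05/4.2 = 1.6786
Step 4: 3.25 mL + 7.6 mL = 10.85 mL total → factor 10.85/3.25 = 3.3385
Step 5: 65 μL brought to 41.2 mL → factor 41200/65 = 633.85
Overall dilution factor = 18 × 53.889 × 1.6786 × 3.3385 × 633.85 = 3.4454 × 10^6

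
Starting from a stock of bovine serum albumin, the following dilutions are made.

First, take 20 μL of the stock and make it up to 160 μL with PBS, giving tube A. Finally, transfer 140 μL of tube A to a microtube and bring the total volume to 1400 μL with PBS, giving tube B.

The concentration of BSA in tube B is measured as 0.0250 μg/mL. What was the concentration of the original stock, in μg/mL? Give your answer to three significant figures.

Step 1: 20 μL brought to 160 μL → factor 160/20 = 8
Step 2: 140 μL brought to 1400 μL → factor 1400/140 = 10
Overall dilution factor = 8 × 10 = 80
Stock = 0.0250 μg/mL × 80 = 2.00 μg/mL

2.00 μg/mL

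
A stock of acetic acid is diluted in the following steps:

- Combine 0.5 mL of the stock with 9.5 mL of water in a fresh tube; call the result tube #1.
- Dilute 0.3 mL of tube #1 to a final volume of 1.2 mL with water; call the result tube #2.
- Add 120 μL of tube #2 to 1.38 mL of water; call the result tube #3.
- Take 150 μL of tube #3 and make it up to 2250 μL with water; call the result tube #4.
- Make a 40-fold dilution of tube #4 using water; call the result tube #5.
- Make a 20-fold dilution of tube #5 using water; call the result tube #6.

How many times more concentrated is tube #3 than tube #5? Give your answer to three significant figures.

600

Step 1: 0.5 mL + 9.5 mL = 10 mL total → factor 10/0.5 = 20
Step 2: 0.3 mL brought to 1.2 mL → factor 1.2/0.3 = 4
Step 3: 120 μL + 1.38 mL = 1500 μL total → factor 1500/120 = 12.5
Step 4: 150 μL brought to 2250 μL → factor 2250/150 = 15
Step 5: 40-fold → factor 40
Dilution factor to tube #3 = 1000; to tube #5 = 6 × 10^5
[tube #3]/[tube #5] = (factor to tube #5)/(factor to tube #3) = 6 × 10^5/1000 = 600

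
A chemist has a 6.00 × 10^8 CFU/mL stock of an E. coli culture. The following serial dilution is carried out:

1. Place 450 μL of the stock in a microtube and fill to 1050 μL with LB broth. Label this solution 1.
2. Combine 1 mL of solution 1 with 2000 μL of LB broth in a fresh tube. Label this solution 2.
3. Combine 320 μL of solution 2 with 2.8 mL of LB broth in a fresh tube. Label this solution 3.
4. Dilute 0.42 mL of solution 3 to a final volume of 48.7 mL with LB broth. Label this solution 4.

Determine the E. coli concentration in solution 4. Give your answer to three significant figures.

Step 1: 450 μL brought to 1050 μL → factor 1050/450 = 2.3333
Step 2: 1 mL + 2000 μL = 3 mL total → factor 3/1 = 3
Step 3: 320 μL + 2.8 mL = 3120 μL total → factor 3120/320 = 9.75
Step 4: 0.42 mL brought to 48.7 mL → factor 48.7/0.42 = 115.95
Overall dilution factor = 2.3333 × 3 × 9.75 × 115.95 = 7913.8
Final = 6.00 × 10^8 CFU/mL / 7913.8 = 7.58 × 10^4 CFU/mL

7.58 × 10^4 CFU/mL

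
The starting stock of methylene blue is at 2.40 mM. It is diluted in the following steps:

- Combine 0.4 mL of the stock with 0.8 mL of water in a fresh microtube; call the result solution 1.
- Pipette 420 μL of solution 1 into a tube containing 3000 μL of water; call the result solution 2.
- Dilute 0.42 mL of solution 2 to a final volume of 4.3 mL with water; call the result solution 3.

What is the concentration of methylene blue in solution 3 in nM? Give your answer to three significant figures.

Step 1: 0.4 mL + 0.8 mL = 1.2 mL total → factor 1.2/0.4 = 3
Step 2: 420 μL + 3000 μL = 3420 μL total → factor 3420/420 = 8.1429
Step 3: 0.42 mL brought to 4.3 mL → factor 4.3/0.42 = 10.238
Dilution factor through solution 3 = 3 × 8.1429 × 10.238 = 250.1
[solution 3] = 2.40 mM / 250.1 = 0.009596 mM = 9.60 × 10^3 nM

9.60 × 10^3 nM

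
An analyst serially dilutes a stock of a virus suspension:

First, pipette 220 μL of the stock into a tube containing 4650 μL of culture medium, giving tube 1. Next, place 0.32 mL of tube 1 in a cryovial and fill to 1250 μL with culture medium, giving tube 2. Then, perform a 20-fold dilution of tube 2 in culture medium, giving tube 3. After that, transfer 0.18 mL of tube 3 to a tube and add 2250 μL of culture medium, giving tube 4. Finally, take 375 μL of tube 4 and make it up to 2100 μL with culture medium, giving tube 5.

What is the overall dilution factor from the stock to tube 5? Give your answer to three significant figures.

1.31 × 10^5

Step 1: 220 μL + 4650 μL = 4870 μL total → factor 4870/220 = 22.136
Step 2: 0.32 mL brought to 1250 μL → factor 1.25/0.32 = 3.9062
Step 3: 20-fold → factor 20
Step 4: 0.18 mL + 2250 μL = 2.43 mL total → factor 2.43/0.18 = 13.5
Step 5: 375 μL brought to 2100 μL → factor 2100/375 = 5.6
Overall dilution factor = 22.136 × 3.9062 × 20 × 13.5 × 5.6 = 1.3074 × 10^5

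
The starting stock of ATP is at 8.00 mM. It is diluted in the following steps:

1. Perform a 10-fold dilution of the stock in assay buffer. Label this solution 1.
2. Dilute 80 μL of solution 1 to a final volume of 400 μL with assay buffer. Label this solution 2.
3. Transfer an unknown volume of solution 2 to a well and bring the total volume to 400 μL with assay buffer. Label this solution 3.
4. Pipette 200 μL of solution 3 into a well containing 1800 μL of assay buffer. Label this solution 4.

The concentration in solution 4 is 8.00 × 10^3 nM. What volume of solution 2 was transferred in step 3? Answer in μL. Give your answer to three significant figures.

Step 1: 10-fold → factor 10
Step 2: 80 μL brought to 400 μL → factor 400/80 = 5
Step 3: v brought to 400 μL → factor = 400 μL/v
Step 4: 200 μL + 1800 μL = 2000 μL total → factor 2000/200 = 10
Product of known-step factors = 500
Overall factor = 8.00 mM / (8.00 × 10^3 nM) = 1000
Step-3 factor = 1000 / 500 = 2
v = 400 μL / 2 = 200 μL

200 μL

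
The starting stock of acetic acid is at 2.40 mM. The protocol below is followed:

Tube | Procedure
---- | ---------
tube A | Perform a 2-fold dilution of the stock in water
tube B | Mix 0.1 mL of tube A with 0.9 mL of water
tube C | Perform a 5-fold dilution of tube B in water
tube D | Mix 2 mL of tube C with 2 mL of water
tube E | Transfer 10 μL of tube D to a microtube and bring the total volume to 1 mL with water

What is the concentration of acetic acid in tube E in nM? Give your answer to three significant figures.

120 nM

Step 1: 2-fold → factor 2
Step 2: 0.1 mL + 0.9 mL = 1 mL total → factor 1/0.1 = 10
Step 3: 5-fold → factor 5
Step 4: 2 mL + 2 mL = 4 mL total → factor 4/2 = 2
Step 5: 10 μL brought to 1 mL → factor 1000/10 = 100
Overall dilution factor = 2 × 10 × 5 × 2 × 100 = 20000
Final = 2.40 mM / 20000 = 0.0001200 mM = 120 nM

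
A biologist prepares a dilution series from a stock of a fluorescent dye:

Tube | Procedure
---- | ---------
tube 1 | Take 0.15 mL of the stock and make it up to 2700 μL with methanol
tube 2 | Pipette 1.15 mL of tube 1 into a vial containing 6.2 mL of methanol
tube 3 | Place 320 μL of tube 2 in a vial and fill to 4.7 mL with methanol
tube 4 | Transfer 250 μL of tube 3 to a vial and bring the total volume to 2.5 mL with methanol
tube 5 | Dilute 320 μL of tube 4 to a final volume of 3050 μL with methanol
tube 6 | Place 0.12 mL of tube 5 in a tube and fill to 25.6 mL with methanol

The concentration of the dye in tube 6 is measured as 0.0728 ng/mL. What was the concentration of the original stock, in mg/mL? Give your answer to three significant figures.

Step 1: 0.15 mL brought to 2700 μL → factor 2.7/0.15 = 18
Step 2: 1.15 mL + 6.2 mL = 7.35 mL total → factor 7.35/1.15 = 6.3913
Step 3: 320 μL brought to 4.7 mL → factor 4700/320 = 14.688
Step 4: 250 μL brought to 2.5 mL → factor 2500/250 = 10
Step 5: 320 μL brought to 3050 μL → factor 3050/320 = 9.5312
Step 6: 0.12 mL brought to 25.6 mL → factor 25.6/0.12 = 213.33
Overall dilution factor = 18 × 6.3913 × 14.688 × 10 × 9.5312 × 213.33 = 3.4357 × 10^7
Stock = 0.0728 ng/mL × 3.4357 × 10^7 = 2.501 × 10^6 ng/mL = 2.50 mg/mL

2.50 mg/mL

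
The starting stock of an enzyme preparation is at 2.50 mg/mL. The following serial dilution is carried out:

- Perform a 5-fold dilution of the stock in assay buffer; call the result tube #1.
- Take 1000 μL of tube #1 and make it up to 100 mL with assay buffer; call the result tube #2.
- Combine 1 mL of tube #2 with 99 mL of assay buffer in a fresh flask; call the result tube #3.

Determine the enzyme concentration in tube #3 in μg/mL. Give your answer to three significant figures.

Step 1: 5-fold → factor 5
Step 2: 1000 μL brought to 100 mL → factor 1 × 10^5/1000 = 100
Step 3: 1 mL + 99 mL = 100 mL total → factor 100/1 = 100
Overall dilution factor = 5 × 100 × 100 = 50000
Final = 2.50 mg/mL / 50000 = 5.000 × 10^-5 mg/mL = 0.0500 μg/mL

0.0500 μg/mL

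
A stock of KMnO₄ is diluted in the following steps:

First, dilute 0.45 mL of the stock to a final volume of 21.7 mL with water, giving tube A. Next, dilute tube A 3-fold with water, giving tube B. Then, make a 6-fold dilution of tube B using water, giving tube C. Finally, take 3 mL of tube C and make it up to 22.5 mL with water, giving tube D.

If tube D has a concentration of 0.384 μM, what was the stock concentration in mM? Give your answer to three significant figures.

2.50 mM

Step 1: 0.45 mL brought to 21.7 mL → factor 21.7/0.45 = 48.222
Step 2: 3-fold → factor 3
Step 3: 6-fold → factor 6
Step 4: 3 mL brought to 22.5 mL → factor 22.5/3 = 7.5
Overall dilution factor = 48.222 × 3 × 6 × 7.5 = 6510
Stock = 0.384 μM × 6510 = 2500 μM = 2.50 mM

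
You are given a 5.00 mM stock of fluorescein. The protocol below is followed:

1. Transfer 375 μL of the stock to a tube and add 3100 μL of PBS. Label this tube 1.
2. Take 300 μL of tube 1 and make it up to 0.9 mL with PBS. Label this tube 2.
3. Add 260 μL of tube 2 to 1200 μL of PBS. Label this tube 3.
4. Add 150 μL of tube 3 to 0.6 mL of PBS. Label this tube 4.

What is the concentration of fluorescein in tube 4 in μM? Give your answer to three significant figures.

Step 1: 375 μL + 3100 μL = 3475 μL total → factor 3475/375 = 9.2667
Step 2: 300 μL brought to 0.9 mL → factor 900/300 = 3
Step 3: 260 μL + 1200 μL = 1460 μL total → factor 1460/260 = 5.6154
Step 4: 150 μL + 0.6 mL = 750 μL total → factor 750/150 = 5
Overall dilution factor = 9.2667 × 3 × 5.6154 × 5 = 780.54
Final = 5.00 mM / 780.54 = 0.006406 mM = 6.41 μM

6.41 μM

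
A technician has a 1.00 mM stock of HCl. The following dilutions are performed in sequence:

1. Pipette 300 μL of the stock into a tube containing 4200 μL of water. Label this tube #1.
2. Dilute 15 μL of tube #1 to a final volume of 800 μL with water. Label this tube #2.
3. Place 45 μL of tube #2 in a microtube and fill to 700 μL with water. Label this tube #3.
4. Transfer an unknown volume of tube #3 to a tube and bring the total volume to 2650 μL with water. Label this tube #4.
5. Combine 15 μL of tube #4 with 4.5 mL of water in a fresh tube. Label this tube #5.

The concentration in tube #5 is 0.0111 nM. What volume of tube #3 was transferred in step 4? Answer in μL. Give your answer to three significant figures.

110 μL

Step 1: 300 μL + 4200 μL = 4500 μL total → factor 4500/300 = 15
Step 2: 15 μL brought to 800 μL → factor 800/15 = 53.333
Step 3: 45 μL brought to 700 μL → factor 700/45 = 15.556
Step 4: v brought to 2650 μL → factor = 2650 μL/v
Step 5: 15 μL + 4.5 mL = 4515 μL total → factor 4515/15 = 301
Product of known-step factors = 3.7458 × 10^6
Overall factor = 1.00 mM / (0.0111 nM) = 9.009 × 10^7
Step-4 factor = 9.009 × 10^7 / 3.7458 × 10^6 = 24.051
v = 2650 μL / 24.051 = 110 μL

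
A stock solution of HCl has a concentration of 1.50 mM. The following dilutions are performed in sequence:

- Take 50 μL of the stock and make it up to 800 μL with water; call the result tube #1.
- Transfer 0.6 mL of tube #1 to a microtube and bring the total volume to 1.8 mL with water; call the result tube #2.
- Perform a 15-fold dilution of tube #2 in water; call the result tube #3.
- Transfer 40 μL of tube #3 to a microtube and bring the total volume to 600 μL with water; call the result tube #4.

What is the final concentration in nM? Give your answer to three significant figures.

139 nM

Step 1: 50 μL brought to 800 μL → factor 800/50 = 16
Step 2: 0.6 mL brought to 1.8 mL → factor 1.8/0.6 = 3
Step 3: 15-fold → factor 15
Step 4: 40 μL brought to 600 μL → factor 600/40 = 15
Overall dilution factor = 16 × 3 × 15 × 15 = 10800
Final = 1.50 mM / 10800 = 0.0001389 mM = 139 nM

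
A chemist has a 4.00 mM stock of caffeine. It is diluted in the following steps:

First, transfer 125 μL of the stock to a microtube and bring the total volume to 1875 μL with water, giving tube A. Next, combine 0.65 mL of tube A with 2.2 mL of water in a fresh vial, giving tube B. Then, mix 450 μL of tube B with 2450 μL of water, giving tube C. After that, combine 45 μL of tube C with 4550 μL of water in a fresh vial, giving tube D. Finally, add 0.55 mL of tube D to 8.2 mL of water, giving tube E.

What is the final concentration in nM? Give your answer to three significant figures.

5.81 nM

Step 1: 125 μL brought to 1875 μL → factor 1875/125 = 15
Step 2: 0.65 mL + 2.2 mL = 2.85 mL total → factor 2.85/0.65 = 4.3846
Step 3: 450 μL + 2450 μL = 2900 μL total → factor 2900/450 = 6.4444
Step 4: 45 μL + 4550 μL = 4595 μL total → factor 4595/45 = 102.11
Step 5: 0.55 mL + 8.2 mL = 8.75 mL total → factor 8.75/0.55 = 15.909
Overall dilution factor = 15 × 4.3846 × 6.4444 × 102.11 × 15.909 = 6.8854 × 10^5
Final = 4.00 mM / 6.8854 × 10^5 = 5.809 × 10^-6 mM = 5.81 nM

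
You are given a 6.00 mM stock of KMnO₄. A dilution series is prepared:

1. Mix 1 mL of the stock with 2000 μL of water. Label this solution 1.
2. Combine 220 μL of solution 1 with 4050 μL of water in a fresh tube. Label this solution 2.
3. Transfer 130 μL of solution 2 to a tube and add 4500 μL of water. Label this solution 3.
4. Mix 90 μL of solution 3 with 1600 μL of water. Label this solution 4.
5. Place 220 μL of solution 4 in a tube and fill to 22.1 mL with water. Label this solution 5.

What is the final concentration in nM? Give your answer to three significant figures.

1.53 nM

Step 1: 1 mL + 2000 μL = 3 mL total → factor 3/1 = 3
Step 2: 220 μL + 4050 μL = 4270 μL total → factor 4270/220 = 19.409
Step 3: 130 μL + 4500 μL = 4630 μL total → factor 4630/130 = 35.615
Step 4: 90 μL + 1600 μL = 1690 μL total → factor 1690/90 = 18.778
Step 5: 220 μL brought to 22.1 mL → factor 22100/220 = 100.45
Overall dilution factor = 3 × 19.409 × 35.615 × 18.778 × 100.45 = 3.9118 × 10^6
Final = 6.00 mM / 3.9118 × 10^6 = 1.534 × 10^-6 mM = 1.53 nM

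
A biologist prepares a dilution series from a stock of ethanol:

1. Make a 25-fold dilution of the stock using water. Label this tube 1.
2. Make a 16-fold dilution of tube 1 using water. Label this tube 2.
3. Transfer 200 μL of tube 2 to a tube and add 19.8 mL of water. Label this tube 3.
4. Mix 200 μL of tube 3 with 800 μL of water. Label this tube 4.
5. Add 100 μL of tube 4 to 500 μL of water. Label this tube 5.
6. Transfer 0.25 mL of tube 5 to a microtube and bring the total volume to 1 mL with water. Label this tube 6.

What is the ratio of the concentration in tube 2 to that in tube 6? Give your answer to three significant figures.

1.20 × 10^4

Step 1: 25-fold → factor 25
Step 2: 16-fold → factor 16
Step 3: 200 μL + 19.8 mL = 20000 μL total → factor 20000/200 = 100
Step 4: 200 μL + 800 μL = 1000 μL total → factor 1000/200 = 5
Step 5: 100 μL + 500 μL = 600 μL total → factor 600/100 = 6
Step 6: 0.25 mL brought to 1 mL → factor 1/0.25 = 4
Dilution factor to tube 2 = 400; to tube 6 = 4.8 × 10^6
[tube 2]/[tube 6] = (factor to tube 6)/(factor to tube 2) = 4.8 × 10^6/400 = 1.20 × 10^4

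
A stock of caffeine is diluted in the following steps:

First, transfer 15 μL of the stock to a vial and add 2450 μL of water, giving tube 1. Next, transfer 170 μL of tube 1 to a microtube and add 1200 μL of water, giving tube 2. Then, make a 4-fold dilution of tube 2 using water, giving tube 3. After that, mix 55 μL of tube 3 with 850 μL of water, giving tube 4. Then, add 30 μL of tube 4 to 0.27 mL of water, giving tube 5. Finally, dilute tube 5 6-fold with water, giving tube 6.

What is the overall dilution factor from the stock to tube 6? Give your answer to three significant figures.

5.23 × 10^6

Step 1: 15 μL + 2450 μL = 2465 μL total → factor 2465/15 = 164.33
Step 2: 170 μL + 1200 μL = 1370 μL total → factor 1370/170 = 8.0588
Step 3: 4-fold → factor 4
Step 4: 55 μL + 850 μL = 905 μL total → factor 905/55 = 16.455
Step 5: 30 μL + 0.27 mL = 300 μL total → factor 300/30 = 10
Step 6: 6-fold → factor 6
Overall dilution factor = 164.33 × 8.0588 × 4 × 16.455 × 10 × 6 = 5.2299 × 10^6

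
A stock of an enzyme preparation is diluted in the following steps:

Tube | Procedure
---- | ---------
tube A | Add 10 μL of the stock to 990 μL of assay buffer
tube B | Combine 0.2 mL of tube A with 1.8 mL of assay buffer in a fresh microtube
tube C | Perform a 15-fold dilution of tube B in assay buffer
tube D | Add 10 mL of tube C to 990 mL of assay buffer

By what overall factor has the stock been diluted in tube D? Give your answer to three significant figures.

Step 1: 10 μL + 990 μL = 1000 μL total → factor 1000/10 = 100
Step 2: 0.2 mL + 1.8 mL = 2 mL total → factor 2/0.2 = 10
Step 3: 15-fold → factor 15
Step 4: 10 mL + 990 mL = 1000 mL total → factor 1000/10 = 100
Overall dilution factor = 100 × 10 × 15 × 100 = 1.5 × 10^6

1.50 × 10^6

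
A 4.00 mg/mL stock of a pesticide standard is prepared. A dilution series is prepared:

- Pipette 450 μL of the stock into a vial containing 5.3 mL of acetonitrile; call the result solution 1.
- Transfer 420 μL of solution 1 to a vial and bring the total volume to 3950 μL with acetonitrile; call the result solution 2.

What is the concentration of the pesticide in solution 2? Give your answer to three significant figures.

Step 1: 450 μL + 5.3 mL = 5750 μL total → factor 5750/450 = 12.778
Step 2: 420 μL brought to 3950 μL → factor 3950/420 = 9.4048
Overall dilution factor = 12.778 × 9.4048 = 120.17
Final = 4.00 mg/mL / 120.17 = 0.0333 mg/mL

0.0333 mg/mL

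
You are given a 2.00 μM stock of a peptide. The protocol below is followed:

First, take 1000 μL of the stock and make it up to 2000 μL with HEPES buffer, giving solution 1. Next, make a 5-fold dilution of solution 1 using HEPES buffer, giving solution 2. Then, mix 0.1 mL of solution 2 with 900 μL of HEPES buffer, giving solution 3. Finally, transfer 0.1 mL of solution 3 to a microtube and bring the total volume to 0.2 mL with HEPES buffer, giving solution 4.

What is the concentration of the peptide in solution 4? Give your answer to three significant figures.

Step 1: 1000 μL brought to 2000 μL → factor 2000/1000 = 2
Step 2: 5-fold → factor 5
Step 3: 0.1 mL + 900 μL = 1 mL total → factor 1/0.1 = 10
Step 4: 0.1 mL brought to 0.2 mL → factor 0.2/0.1 = 2
Overall dilution factor = 2 × 5 × 10 × 2 = 200
Final = 2.00 μM / 200 = 0.0100 μM

0.0100 μM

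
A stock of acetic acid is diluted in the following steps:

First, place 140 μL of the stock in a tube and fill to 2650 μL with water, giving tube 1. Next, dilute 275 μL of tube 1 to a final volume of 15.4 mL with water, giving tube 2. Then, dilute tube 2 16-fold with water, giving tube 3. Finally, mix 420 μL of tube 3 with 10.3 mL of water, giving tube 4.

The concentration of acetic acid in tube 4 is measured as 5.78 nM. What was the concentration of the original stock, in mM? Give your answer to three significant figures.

2.50 mM

Step 1: 140 μL brought to 2650 μL → factor 2650/140 = 18.929
Step 2: 275 μL brought to 15.4 mL → factor 15400/275 = 56
Step 3: 16-fold → factor 16
Step 4: 420 μL + 10.3 mL = 10720 μL total → factor 10720/420 = 25.524
Overall dilution factor = 18.929 × 56 × 16 × 25.524 = 4.3288 × 10^5
Stock = 5.78 nM × 4.3288 × 10^5 = 2.502 × 10^6 nM = 2.50 mM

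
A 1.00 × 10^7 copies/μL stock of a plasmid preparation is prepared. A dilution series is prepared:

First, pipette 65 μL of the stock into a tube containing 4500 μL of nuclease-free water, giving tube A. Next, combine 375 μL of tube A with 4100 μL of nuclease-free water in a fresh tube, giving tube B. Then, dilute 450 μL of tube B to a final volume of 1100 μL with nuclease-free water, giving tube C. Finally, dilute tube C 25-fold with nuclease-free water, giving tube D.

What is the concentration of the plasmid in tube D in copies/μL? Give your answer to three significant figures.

Step 1: 65 μL + 4500 μL = 4565 μL total → factor 4565/65 = 70.231
Step 2: 375 μL + 4100 μL = 4475 μL total → factor 4475/375 = 11.933
Step 3: 450 μL brought to 1100 μL → factor 1100/450 = 2.4444
Step 4: 25-fold → factor 25
Overall dilution factor = 70.231 × 11.933 × 2.4444 × 25 = 51216
Final = 1.00 × 10^7 copies/μL / 51216 = 195 copies/μL

195 copies/μL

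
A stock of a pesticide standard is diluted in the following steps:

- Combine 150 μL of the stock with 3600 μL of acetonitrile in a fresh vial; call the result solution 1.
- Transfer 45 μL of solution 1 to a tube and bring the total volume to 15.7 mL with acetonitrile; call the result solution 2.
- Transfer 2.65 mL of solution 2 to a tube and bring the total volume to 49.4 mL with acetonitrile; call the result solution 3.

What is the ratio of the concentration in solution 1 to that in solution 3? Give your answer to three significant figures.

6.50 × 10^3

Step 1: 150 μL + 3600 μL = 3750 μL total → factor 3750/150 = 25
Step 2: 45 μL brought to 15.7 mL → factor 15700/45 = 348.89
Step 3: 2.65 mL brought to 49.4 mL → factor 49.4/2.65 = 18.642
Dilution factor to solution 1 = 25; to solution 3 = 1.626 × 10^5
[solution 1]/[solution 3] = (factor to solution 3)/(factor to solution 1) = 1.626 × 10^5/25 = 6.50 × 10^3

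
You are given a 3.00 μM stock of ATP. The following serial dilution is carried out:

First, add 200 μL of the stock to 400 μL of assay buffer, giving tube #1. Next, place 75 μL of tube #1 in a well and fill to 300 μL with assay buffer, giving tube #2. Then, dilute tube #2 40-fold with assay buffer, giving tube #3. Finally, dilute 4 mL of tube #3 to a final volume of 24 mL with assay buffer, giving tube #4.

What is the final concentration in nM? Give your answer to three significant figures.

1.04 nM

Step 1: 200 μL + 400 μL = 600 μL total → factor 600/200 = 3
Step 2: 75 μL brought to 300 μL → factor 300/75 = 4
Step 3: 40-fold → factor 40
Step 4: 4 mL brought to 24 mL → factor 24/4 = 6
Overall dilution factor = 3 × 4 × 40 × 6 = 2880
Final = 3.00 μM / 2880 = 0.001042 μM = 1.04 nM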